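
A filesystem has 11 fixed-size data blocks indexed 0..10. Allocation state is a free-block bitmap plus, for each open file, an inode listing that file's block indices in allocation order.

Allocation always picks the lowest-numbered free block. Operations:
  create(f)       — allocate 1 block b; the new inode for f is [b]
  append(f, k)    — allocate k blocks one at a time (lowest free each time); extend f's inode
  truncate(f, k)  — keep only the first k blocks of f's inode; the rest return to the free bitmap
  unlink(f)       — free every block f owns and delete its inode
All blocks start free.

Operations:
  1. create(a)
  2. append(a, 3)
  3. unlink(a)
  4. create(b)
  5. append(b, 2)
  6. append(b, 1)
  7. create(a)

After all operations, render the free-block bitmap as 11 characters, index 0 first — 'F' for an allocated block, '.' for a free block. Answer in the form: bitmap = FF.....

bitmap = FFFFF......

create(a): bitmap=F.......... | a=[0]
append(a, 3): bitmap=FFFF....... | a=[0, 1, 2, 3]
unlink(a): bitmap=........... | 
create(b): bitmap=F.......... | b=[0]
append(b, 2): bitmap=FFF........ | b=[0, 1, 2]
append(b, 1): bitmap=FFFF....... | b=[0, 1, 2, 3]
create(a): bitmap=FFFFF...... | a=[4] b=[0, 1, 2, 3]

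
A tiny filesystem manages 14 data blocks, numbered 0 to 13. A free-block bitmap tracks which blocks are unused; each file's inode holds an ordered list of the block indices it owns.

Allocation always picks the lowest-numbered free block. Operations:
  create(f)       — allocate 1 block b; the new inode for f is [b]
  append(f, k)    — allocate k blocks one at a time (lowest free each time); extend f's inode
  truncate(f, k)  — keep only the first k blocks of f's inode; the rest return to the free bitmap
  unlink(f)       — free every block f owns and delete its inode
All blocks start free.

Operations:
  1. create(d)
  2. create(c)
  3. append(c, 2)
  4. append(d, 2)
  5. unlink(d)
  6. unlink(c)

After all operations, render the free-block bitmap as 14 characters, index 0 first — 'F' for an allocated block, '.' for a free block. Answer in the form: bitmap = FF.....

after create(d) → d:[0]  free=[F.............]
after create(c) → c:[1], d:[0]  free=[FF............]
after append(c, 2) → c:[1, 2, 3], d:[0]  free=[FFFF..........]
after append(d, 2) → c:[1, 2, 3], d:[0, 4, 5]  free=[FFFFFF........]
after unlink(d) → c:[1, 2, 3]  free=[.FFF..........]
after unlink(c) →   free=[..............]

bitmap = ..............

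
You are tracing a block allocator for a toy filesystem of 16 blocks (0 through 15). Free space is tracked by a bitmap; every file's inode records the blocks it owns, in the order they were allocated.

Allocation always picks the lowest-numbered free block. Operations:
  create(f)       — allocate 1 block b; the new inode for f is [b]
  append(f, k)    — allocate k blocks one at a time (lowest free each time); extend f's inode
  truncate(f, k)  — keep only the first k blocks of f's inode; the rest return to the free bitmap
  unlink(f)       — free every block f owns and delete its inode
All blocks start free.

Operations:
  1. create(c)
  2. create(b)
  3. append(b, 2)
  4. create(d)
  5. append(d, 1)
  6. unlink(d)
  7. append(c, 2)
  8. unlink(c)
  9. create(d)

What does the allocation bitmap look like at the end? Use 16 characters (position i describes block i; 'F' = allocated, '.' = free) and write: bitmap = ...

create(c): bitmap=F............... | c=[0]
create(b): bitmap=FF.............. | b=[1] c=[0]
append(b, 2): bitmap=FFFF............ | b=[1, 2, 3] c=[0]
create(d): bitmap=FFFFF........... | b=[1, 2, 3] c=[0] d=[4]
append(d, 1): bitmap=FFFFFF.......... | b=[1, 2, 3] c=[0] d=[4, 5]
unlink(d): bitmap=FFFF............ | b=[1, 2, 3] c=[0]
append(c, 2): bitmap=FFFFFF.......... | b=[1, 2, 3] c=[0, 4, 5]
unlink(c): bitmap=.FFF............ | b=[1, 2, 3]
create(d): bitmap=FFFF............ | b=[1, 2, 3] d=[0]

bitmap = FFFF............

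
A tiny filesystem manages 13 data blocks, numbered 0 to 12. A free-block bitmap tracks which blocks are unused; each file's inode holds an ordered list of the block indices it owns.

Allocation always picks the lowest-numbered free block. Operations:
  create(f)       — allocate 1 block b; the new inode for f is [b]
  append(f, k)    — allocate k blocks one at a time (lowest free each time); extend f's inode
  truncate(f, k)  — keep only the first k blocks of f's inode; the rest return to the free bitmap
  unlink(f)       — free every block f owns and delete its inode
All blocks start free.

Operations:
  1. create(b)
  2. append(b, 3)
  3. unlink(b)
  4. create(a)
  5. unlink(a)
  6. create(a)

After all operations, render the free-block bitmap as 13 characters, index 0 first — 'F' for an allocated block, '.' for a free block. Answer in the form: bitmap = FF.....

bitmap = F............

[1] create(b) — b=0 (map F............)
[2] append(b, 3) — b=0,1,2,3 (map FFFF.........)
[3] unlink(b) —  (map .............)
[4] create(a) — a=0 (map F............)
[5] unlink(a) —  (map .............)
[6] create(a) — a=0 (map F............)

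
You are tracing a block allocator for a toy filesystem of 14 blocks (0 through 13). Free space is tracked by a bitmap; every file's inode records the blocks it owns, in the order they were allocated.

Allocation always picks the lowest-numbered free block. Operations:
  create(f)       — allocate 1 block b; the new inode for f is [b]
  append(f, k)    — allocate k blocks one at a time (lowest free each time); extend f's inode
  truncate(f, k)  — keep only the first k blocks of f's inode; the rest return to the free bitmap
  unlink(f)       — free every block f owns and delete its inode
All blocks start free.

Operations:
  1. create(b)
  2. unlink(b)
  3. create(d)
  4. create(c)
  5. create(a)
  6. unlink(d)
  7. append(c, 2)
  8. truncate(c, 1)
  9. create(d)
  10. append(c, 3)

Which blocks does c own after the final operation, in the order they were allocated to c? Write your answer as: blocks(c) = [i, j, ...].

  1. create(b)  ⇒  F.............  {b→[0]}
  2. unlink(b)  ⇒  ..............  {}
  3. create(d)  ⇒  F.............  {d→[0]}
  4. create(c)  ⇒  FF............  {c→[1]; d→[0]}
  5. create(a)  ⇒  FFF...........  {a→[2]; c→[1]; d→[0]}
  6. unlink(d)  ⇒  .FF...........  {a→[2]; c→[1]}
  7. append(c, 2)  ⇒  FFFF..........  {a→[2]; c→[1, 0, 3]}
  8. truncate(c, 1)  ⇒  .FF...........  {a→[2]; c→[1]}
  9. create(d)  ⇒  FFF...........  {a→[2]; c→[1]; d→[0]}
  10. append(c, 3)  ⇒  FFFFFF........  {a→[2]; c→[1, 3, 4, 5]; d→[0]}

blocks(c) = [1, 3, 4, 5]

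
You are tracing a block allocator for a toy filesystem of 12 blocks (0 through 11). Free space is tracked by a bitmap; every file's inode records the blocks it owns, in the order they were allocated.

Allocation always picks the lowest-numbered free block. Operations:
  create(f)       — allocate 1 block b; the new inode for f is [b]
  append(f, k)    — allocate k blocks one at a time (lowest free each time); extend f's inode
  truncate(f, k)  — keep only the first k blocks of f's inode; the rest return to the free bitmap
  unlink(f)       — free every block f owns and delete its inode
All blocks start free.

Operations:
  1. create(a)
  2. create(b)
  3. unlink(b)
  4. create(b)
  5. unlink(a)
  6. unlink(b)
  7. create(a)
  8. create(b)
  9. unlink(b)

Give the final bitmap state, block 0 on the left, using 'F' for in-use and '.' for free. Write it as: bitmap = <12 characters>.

  1. create(a)  ⇒  F...........  {a→[0]}
  2. create(b)  ⇒  FF..........  {a→[0]; b→[1]}
  3. unlink(b)  ⇒  F...........  {a→[0]}
  4. create(b)  ⇒  FF..........  {a→[0]; b→[1]}
  5. unlink(a)  ⇒  .F..........  {b→[1]}
  6. unlink(b)  ⇒  ............  {}
  7. create(a)  ⇒  F...........  {a→[0]}
  8. create(b)  ⇒  FF..........  {a→[0]; b→[1]}
  9. unlink(b)  ⇒  F...........  {a→[0]}

bitmap = F...........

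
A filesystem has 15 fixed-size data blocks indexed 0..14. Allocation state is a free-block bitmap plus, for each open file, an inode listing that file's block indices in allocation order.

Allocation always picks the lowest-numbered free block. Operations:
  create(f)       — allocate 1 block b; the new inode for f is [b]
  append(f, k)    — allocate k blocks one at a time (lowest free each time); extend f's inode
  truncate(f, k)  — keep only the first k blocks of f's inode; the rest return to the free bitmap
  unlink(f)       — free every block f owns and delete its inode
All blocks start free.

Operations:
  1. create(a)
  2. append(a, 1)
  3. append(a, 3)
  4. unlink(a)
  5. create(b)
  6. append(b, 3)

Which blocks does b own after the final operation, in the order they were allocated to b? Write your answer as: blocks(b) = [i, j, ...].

after create(a) → a:[0]  free=[F..............]
after append(a, 1) → a:[0, 1]  free=[FF.............]
after append(a, 3) → a:[0, 1, 2, 3, 4]  free=[FFFFF..........]
after unlink(a) →   free=[...............]
after create(b) → b:[0]  free=[F..............]
after append(b, 3) → b:[0, 1, 2, 3]  free=[FFFF...........]

blocks(b) = [0, 1, 2, 3]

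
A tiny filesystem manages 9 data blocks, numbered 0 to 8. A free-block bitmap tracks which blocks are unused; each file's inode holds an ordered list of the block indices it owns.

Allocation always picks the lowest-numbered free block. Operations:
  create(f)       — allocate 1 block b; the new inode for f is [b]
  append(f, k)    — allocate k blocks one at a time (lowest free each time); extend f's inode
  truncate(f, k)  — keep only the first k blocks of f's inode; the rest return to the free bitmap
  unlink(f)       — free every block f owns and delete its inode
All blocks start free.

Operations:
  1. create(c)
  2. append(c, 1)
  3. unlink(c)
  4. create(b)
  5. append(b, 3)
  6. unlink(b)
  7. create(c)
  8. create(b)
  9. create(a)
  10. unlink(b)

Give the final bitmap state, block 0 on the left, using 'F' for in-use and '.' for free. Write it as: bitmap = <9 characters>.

bitmap = F.F......

after create(c) → c:[0]  free=[F........]
after append(c, 1) → c:[0, 1]  free=[FF.......]
after unlink(c) →   free=[.........]
after create(b) → b:[0]  free=[F........]
after append(b, 3) → b:[0, 1, 2, 3]  free=[FFFF.....]
after unlink(b) →   free=[.........]
after create(c) → c:[0]  free=[F........]
after create(b) → b:[1], c:[0]  free=[FF.......]
after create(a) → a:[2], b:[1], c:[0]  free=[FFF......]
after unlink(b) → a:[2], c:[0]  free=[F.F......]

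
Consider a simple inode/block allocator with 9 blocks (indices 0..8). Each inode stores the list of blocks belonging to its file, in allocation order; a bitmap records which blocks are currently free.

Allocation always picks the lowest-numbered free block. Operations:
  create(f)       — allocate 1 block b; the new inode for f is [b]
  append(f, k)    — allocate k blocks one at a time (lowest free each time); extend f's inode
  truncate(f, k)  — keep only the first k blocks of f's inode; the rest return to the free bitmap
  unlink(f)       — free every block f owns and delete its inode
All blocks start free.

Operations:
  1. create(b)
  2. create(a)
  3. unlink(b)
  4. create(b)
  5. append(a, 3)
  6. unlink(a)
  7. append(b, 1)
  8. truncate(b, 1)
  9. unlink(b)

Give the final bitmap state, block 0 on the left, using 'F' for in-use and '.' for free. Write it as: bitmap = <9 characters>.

bitmap = .........

after create(b) → b:[0]  free=[F........]
after create(a) → a:[1], b:[0]  free=[FF.......]
after unlink(b) → a:[1]  free=[.F.......]
after create(b) → a:[1], b:[0]  free=[FF.......]
after append(a, 3) → a:[1, 2, 3, 4], b:[0]  free=[FFFFF....]
after unlink(a) → b:[0]  free=[F........]
after append(b, 1) → b:[0, 1]  free=[FF.......]
after truncate(b, 1) → b:[0]  free=[F........]
after unlink(b) →   free=[.........]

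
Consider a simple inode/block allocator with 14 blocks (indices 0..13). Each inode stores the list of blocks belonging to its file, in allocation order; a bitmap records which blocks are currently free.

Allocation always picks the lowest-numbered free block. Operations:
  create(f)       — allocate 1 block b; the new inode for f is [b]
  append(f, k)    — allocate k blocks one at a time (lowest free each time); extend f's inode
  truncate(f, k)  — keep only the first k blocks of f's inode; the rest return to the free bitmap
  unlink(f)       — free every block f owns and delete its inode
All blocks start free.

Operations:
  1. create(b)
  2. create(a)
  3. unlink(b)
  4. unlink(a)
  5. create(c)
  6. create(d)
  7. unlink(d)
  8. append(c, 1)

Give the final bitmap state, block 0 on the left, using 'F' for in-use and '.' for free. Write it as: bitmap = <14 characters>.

bitmap = FF............

create(b): bitmap=F............. | b=[0]
create(a): bitmap=FF............ | a=[1] b=[0]
unlink(b): bitmap=.F............ | a=[1]
unlink(a): bitmap=.............. | 
create(c): bitmap=F............. | c=[0]
create(d): bitmap=FF............ | c=[0] d=[1]
unlink(d): bitmap=F............. | c=[0]
append(c, 1): bitmap=FF............ | c=[0, 1]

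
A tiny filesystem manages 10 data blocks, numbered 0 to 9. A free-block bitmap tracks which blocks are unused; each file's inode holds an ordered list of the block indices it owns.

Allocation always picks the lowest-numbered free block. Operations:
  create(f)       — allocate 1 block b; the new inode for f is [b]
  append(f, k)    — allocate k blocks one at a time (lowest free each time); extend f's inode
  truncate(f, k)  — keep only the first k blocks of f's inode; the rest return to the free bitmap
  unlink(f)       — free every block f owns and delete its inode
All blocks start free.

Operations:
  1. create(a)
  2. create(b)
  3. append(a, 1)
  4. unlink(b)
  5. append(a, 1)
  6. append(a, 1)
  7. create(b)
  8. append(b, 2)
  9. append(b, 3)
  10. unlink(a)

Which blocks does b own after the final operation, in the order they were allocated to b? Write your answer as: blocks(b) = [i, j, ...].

  1. create(a)  ⇒  F.........  {a→[0]}
  2. create(b)  ⇒  FF........  {a→[0]; b→[1]}
  3. append(a, 1)  ⇒  FFF.......  {a→[0, 2]; b→[1]}
  4. unlink(b)  ⇒  F.F.......  {a→[0, 2]}
  5. append(a, 1)  ⇒  FFF.......  {a→[0, 2, 1]}
  6. append(a, 1)  ⇒  FFFF......  {a→[0, 2, 1, 3]}
  7. create(b)  ⇒  FFFFF.....  {a→[0, 2, 1, 3]; b→[4]}
  8. append(b, 2)  ⇒  FFFFFFF...  {a→[0, 2, 1, 3]; b→[4, 5, 6]}
  9. append(b, 3)  ⇒  FFFFFFFFFF  {a→[0, 2, 1, 3]; b→[4, 5, 6, 7, 8, 9]}
  10. unlink(a)  ⇒  ....FFFFFF  {b→[4, 5, 6, 7, 8, 9]}

blocks(b) = [4, 5, 6, 7, 8, 9]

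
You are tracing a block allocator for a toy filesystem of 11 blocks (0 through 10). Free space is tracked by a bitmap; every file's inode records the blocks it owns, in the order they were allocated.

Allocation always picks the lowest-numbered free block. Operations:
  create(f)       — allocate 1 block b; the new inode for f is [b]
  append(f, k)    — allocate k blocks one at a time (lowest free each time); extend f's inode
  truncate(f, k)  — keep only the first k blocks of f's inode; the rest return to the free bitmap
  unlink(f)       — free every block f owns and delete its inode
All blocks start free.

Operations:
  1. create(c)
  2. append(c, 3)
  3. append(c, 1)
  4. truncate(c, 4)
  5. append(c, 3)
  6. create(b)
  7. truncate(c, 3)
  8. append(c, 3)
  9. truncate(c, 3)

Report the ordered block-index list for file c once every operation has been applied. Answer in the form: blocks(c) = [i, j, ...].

blocks(c) = [0, 1, 2]

after create(c) → c:[0]  free=[F..........]
after append(c, 3) → c:[0, 1, 2, 3]  free=[FFFF.......]
after append(c, 1) → c:[0, 1, 2, 3, 4]  free=[FFFFF......]
after truncate(c, 4) → c:[0, 1, 2, 3]  free=[FFFF.......]
after append(c, 3) → c:[0, 1, 2, 3, 4, 5, 6]  free=[FFFFFFF....]
after create(b) → b:[7], c:[0, 1, 2, 3, 4, 5, 6]  free=[FFFFFFFF...]
after truncate(c, 3) → b:[7], c:[0, 1, 2]  free=[FFF....F...]
after append(c, 3) → b:[7], c:[0, 1, 2, 3, 4, 5]  free=[FFFFFF.F...]
after truncate(c, 3) → b:[7], c:[0, 1, 2]  free=[FFF....F...]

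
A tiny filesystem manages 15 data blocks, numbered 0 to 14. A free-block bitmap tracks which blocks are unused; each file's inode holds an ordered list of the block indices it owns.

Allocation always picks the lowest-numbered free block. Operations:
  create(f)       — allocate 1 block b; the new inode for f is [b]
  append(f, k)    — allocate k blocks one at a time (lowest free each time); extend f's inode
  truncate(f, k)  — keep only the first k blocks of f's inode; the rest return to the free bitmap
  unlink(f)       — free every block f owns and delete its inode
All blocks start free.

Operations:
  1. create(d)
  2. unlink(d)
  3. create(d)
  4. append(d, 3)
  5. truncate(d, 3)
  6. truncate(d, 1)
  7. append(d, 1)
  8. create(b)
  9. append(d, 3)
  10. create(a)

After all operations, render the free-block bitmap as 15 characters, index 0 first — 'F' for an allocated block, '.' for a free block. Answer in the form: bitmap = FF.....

bitmap = FFFFFFF........

[1] create(d) — d=0 (map F..............)
[2] unlink(d) —  (map ...............)
[3] create(d) — d=0 (map F..............)
[4] append(d, 3) — d=0,1,2,3 (map FFFF...........)
[5] truncate(d, 3) — d=0,1,2 (map FFF............)
[6] truncate(d, 1) — d=0 (map F..............)
[7] append(d, 1) — d=0,1 (map FF.............)
[8] create(b) — b=2 d=0,1 (map FFF............)
[9] append(d, 3) — b=2 d=0,1,3,4,5 (map FFFFFF.........)
[10] create(a) — a=6 b=2 d=0,1,3,4,5 (map FFFFFFF........)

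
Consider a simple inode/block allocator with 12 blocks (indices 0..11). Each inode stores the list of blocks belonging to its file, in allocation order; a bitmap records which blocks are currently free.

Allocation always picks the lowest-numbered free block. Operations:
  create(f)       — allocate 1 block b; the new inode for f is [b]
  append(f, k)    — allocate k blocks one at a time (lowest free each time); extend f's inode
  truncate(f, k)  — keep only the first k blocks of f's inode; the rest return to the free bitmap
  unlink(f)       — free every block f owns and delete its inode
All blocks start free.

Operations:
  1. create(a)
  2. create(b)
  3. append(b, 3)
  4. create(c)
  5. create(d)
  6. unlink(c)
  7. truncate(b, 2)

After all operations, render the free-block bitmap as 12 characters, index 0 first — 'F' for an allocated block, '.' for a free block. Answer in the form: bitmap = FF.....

[1] create(a) — a=0 (map F...........)
[2] create(b) — a=0 b=1 (map FF..........)
[3] append(b, 3) — a=0 b=1,2,3,4 (map FFFFF.......)
[4] create(c) — a=0 b=1,2,3,4 c=5 (map FFFFFF......)
[5] create(d) — a=0 b=1,2,3,4 c=5 d=6 (map FFFFFFF.....)
[6] unlink(c) — a=0 b=1,2,3,4 d=6 (map FFFFF.F.....)
[7] truncate(b, 2) — a=0 b=1,2 d=6 (map FFF...F.....)

bitmap = FFF...F.....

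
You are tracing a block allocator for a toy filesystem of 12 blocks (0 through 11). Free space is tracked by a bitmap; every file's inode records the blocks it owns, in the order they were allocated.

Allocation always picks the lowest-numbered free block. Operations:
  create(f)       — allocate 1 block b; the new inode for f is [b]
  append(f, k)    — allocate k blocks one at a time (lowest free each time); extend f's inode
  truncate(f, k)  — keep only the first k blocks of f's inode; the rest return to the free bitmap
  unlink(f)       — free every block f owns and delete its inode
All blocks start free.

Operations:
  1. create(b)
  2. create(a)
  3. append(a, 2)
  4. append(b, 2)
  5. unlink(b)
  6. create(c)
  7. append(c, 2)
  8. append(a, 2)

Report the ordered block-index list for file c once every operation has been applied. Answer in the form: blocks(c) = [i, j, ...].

[1] create(b) — b=0 (map F...........)
[2] create(a) — a=1 b=0 (map FF..........)
[3] append(a, 2) — a=1,2,3 b=0 (map FFFF........)
[4] append(b, 2) — a=1,2,3 b=0,4,5 (map FFFFFF......)
[5] unlink(b) — a=1,2,3 (map .FFF........)
[6] create(c) — a=1,2,3 c=0 (map FFFF........)
[7] append(c, 2) — a=1,2,3 c=0,4,5 (map FFFFFF......)
[8] append(a, 2) — a=1,2,3,6,7 c=0,4,5 (map FFFFFFFF....)

blocks(c) = [0, 4, 5]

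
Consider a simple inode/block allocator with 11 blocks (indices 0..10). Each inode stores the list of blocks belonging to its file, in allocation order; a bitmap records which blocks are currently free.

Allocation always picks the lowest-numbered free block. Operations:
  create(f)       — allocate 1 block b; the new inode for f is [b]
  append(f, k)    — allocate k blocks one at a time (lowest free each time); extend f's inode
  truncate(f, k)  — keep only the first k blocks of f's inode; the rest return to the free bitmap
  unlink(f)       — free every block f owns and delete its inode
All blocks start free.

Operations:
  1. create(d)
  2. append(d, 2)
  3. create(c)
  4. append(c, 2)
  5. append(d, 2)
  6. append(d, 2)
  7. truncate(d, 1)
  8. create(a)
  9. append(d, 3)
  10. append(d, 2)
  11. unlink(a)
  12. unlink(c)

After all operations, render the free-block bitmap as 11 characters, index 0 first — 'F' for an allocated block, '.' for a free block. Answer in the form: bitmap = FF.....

bitmap = F.F...FFFF.

[1] create(d) — d=0 (map F..........)
[2] append(d, 2) — d=0,1,2 (map FFF........)
[3] create(c) — c=3 d=0,1,2 (map FFFF.......)
[4] append(c, 2) — c=3,4,5 d=0,1,2 (map FFFFFF.....)
[5] append(d, 2) — c=3,4,5 d=0,1,2,6,7 (map FFFFFFFF...)
[6] append(d, 2) — c=3,4,5 d=0,1,2,6,7,8,9 (map FFFFFFFFFF.)
[7] truncate(d, 1) — c=3,4,5 d=0 (map F..FFF.....)
[8] create(a) — a=1 c=3,4,5 d=0 (map FF.FFF.....)
[9] append(d, 3) — a=1 c=3,4,5 d=0,2,6,7 (map FFFFFFFF...)
[10] append(d, 2) — a=1 c=3,4,5 d=0,2,6,7,8,9 (map FFFFFFFFFF.)
[11] unlink(a) — c=3,4,5 d=0,2,6,7,8,9 (map F.FFFFFFFF.)
[12] unlink(c) — d=0,2,6,7,8,9 (map F.F...FFFF.)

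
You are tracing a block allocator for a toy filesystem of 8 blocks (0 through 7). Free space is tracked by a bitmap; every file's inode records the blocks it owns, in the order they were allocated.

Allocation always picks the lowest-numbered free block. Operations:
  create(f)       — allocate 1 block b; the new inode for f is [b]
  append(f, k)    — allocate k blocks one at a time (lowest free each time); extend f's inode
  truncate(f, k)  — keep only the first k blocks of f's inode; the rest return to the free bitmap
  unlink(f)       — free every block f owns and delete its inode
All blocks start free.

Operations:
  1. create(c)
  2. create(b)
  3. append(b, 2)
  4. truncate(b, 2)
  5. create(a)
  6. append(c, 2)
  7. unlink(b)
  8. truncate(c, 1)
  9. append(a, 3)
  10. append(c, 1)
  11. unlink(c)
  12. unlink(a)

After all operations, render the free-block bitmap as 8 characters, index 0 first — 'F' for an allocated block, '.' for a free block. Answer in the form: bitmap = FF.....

bitmap = ........

[1] create(c) — c=0 (map F.......)
[2] create(b) — b=1 c=0 (map FF......)
[3] append(b, 2) — b=1,2,3 c=0 (map FFFF....)
[4] truncate(b, 2) — b=1,2 c=0 (map FFF.....)
[5] create(a) — a=3 b=1,2 c=0 (map FFFF....)
[6] append(c, 2) — a=3 b=1,2 c=0,4,5 (map FFFFFF..)
[7] unlink(b) — a=3 c=0,4,5 (map F..FFF..)
[8] truncate(c, 1) — a=3 c=0 (map F..F....)
[9] append(a, 3) — a=3,1,2,4 c=0 (map FFFFF...)
[10] append(c, 1) — a=3,1,2,4 c=0,5 (map FFFFFF..)
[11] unlink(c) — a=3,1,2,4 (map .FFFF...)
[12] unlink(a) —  (map ........)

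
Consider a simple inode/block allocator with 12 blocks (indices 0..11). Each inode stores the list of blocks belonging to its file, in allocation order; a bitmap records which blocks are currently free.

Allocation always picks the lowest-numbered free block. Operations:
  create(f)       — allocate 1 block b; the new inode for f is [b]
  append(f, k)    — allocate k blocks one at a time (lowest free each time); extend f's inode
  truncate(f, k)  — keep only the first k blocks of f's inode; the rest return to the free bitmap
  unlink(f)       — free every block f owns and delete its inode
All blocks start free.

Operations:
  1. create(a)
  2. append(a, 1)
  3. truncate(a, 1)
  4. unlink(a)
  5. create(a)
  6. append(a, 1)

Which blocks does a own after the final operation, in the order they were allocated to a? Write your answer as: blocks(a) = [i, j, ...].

after create(a) → a:[0]  free=[F...........]
after append(a, 1) → a:[0, 1]  free=[FF..........]
after truncate(a, 1) → a:[0]  free=[F...........]
after unlink(a) →   free=[............]
after create(a) → a:[0]  free=[F...........]
after append(a, 1) → a:[0, 1]  free=[FF..........]

blocks(a) = [0, 1]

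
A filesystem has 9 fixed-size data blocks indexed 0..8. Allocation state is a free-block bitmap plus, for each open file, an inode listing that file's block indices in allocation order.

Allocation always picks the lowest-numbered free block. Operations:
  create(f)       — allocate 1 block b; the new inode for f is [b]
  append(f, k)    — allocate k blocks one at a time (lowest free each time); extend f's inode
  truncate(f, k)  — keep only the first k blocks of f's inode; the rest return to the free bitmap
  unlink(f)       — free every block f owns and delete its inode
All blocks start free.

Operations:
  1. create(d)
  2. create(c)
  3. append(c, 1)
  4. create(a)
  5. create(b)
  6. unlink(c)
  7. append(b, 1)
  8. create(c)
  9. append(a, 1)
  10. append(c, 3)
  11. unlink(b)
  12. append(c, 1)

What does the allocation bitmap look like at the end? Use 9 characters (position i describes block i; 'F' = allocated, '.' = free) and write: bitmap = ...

after create(d) → d:[0]  free=[F........]
after create(c) → c:[1], d:[0]  free=[FF.......]
after append(c, 1) → c:[1, 2], d:[0]  free=[FFF......]
after create(a) → a:[3], c:[1, 2], d:[0]  free=[FFFF.....]
after create(b) → a:[3], b:[4], c:[1, 2], d:[0]  free=[FFFFF....]
after unlink(c) → a:[3], b:[4], d:[0]  free=[F..FF....]
after append(b, 1) → a:[3], b:[4, 1], d:[0]  free=[FF.FF....]
after create(c) → a:[3], b:[4, 1], c:[2], d:[0]  free=[FFFFF....]
after append(a, 1) → a:[3, 5], b:[4, 1], c:[2], d:[0]  free=[FFFFFF...]
after append(c, 3) → a:[3, 5], b:[4, 1], c:[2, 6, 7, 8], d:[0]  free=[FFFFFFFFF]
after unlink(b) → a:[3, 5], c:[2, 6, 7, 8], d:[0]  free=[F.FF.FFFF]
after append(c, 1) → a:[3, 5], c:[2, 6, 7, 8, 1], d:[0]  free=[FFFF.FFFF]

bitmap = FFFF.FFFF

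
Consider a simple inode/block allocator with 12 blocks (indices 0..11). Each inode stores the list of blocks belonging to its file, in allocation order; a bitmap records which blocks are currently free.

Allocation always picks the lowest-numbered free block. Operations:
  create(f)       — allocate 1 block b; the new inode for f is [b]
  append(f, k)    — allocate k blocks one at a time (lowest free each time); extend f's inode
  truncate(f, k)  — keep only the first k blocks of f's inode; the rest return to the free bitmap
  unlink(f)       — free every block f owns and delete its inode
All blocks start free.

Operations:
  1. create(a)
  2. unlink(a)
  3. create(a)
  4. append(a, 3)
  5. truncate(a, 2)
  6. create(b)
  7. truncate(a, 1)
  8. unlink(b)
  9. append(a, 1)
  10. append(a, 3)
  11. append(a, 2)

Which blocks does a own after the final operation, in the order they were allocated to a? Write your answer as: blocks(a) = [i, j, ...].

create(a): bitmap=F........... | a=[0]
unlink(a): bitmap=............ | 
create(a): bitmap=F........... | a=[0]
append(a, 3): bitmap=FFFF........ | a=[0, 1, 2, 3]
truncate(a, 2): bitmap=FF.......... | a=[0, 1]
create(b): bitmap=FFF......... | a=[0, 1] b=[2]
truncate(a, 1): bitmap=F.F......... | a=[0] b=[2]
unlink(b): bitmap=F........... | a=[0]
append(a, 1): bitmap=FF.......... | a=[0, 1]
append(a, 3): bitmap=FFFFF....... | a=[0, 1, 2, 3, 4]
append(a, 2): bitmap=FFFFFFF..... | a=[0, 1, 2, 3, 4, 5, 6]

blocks(a) = [0, 1, 2, 3, 4, 5, 6]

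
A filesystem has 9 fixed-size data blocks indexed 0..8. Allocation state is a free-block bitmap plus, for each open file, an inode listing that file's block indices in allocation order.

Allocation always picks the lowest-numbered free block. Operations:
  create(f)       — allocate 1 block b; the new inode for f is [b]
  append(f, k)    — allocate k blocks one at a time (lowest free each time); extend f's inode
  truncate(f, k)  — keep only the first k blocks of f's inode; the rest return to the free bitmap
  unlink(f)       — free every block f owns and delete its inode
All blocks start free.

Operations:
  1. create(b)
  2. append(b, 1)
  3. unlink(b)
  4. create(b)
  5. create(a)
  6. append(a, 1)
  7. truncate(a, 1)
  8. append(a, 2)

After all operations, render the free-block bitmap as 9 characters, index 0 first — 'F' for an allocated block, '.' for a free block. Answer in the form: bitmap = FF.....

[1] create(b) — b=0 (map F........)
[2] append(b, 1) — b=0,1 (map FF.......)
[3] unlink(b) —  (map .........)
[4] create(b) — b=0 (map F........)
[5] create(a) — a=1 b=0 (map FF.......)
[6] append(a, 1) — a=1,2 b=0 (map FFF......)
[7] truncate(a, 1) — a=1 b=0 (map FF.......)
[8] append(a, 2) — a=1,2,3 b=0 (map FFFF.....)

bitmap = FFFF.....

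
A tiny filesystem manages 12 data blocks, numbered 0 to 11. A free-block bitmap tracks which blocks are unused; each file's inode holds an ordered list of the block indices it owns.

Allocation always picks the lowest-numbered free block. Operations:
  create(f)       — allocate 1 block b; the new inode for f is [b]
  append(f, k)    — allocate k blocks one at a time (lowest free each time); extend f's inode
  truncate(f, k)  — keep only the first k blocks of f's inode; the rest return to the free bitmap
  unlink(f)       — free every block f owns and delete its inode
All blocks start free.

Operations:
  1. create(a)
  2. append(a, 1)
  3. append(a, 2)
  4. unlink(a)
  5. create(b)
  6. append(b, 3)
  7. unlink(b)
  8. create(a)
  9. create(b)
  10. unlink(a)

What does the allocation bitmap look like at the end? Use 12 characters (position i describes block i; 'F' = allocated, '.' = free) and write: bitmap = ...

bitmap = .F..........

create(a): bitmap=F........... | a=[0]
append(a, 1): bitmap=FF.......... | a=[0, 1]
append(a, 2): bitmap=FFFF........ | a=[0, 1, 2, 3]
unlink(a): bitmap=............ | 
create(b): bitmap=F........... | b=[0]
append(b, 3): bitmap=FFFF........ | b=[0, 1, 2, 3]
unlink(b): bitmap=............ | 
create(a): bitmap=F........... | a=[0]
create(b): bitmap=FF.......... | a=[0] b=[1]
unlink(a): bitmap=.F.......... | b=[1]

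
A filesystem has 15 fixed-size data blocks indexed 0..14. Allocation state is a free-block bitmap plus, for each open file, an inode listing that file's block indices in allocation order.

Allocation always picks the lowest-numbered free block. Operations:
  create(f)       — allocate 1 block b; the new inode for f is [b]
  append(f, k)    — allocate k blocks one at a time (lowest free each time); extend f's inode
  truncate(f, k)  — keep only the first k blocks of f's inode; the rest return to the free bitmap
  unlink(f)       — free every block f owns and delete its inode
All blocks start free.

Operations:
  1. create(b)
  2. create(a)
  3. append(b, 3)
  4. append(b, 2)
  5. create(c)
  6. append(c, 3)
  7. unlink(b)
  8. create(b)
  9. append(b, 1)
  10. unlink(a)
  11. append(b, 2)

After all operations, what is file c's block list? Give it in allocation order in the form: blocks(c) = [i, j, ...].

blocks(c) = [7, 8, 9, 10]

[1] create(b) — b=0 (map F..............)
[2] create(a) — a=1 b=0 (map FF.............)
[3] append(b, 3) — a=1 b=0,2,3,4 (map FFFFF..........)
[4] append(b, 2) — a=1 b=0,2,3,4,5,6 (map FFFFFFF........)
[5] create(c) — a=1 b=0,2,3,4,5,6 c=7 (map FFFFFFFF.......)
[6] append(c, 3) — a=1 b=0,2,3,4,5,6 c=7,8,9,10 (map FFFFFFFFFFF....)
[7] unlink(b) — a=1 c=7,8,9,10 (map .F.....FFFF....)
[8] create(b) — a=1 b=0 c=7,8,9,10 (map FF.....FFFF....)
[9] append(b, 1) — a=1 b=0,2 c=7,8,9,10 (map FFF....FFFF....)
[10] unlink(a) — b=0,2 c=7,8,9,10 (map F.F....FFFF....)
[11] append(b, 2) — b=0,2,1,3 c=7,8,9,10 (map FFFF...FFFF....)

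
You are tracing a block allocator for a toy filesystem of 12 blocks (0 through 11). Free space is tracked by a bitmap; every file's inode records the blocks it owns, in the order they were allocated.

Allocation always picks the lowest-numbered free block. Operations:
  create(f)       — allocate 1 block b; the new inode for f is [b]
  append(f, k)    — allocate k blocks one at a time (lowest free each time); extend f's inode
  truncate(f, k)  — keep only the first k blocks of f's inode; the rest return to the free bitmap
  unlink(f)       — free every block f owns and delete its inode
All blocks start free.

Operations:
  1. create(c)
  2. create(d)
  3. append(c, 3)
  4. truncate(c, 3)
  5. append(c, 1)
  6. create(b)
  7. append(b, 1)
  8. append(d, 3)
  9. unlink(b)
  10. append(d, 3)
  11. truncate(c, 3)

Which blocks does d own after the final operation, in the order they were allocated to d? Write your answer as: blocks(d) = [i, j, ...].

blocks(d) = [1, 7, 8, 9, 5, 6, 10]

after create(c) → c:[0]  free=[F...........]
after create(d) → c:[0], d:[1]  free=[FF..........]
after append(c, 3) → c:[0, 2, 3, 4], d:[1]  free=[FFFFF.......]
after truncate(c, 3) → c:[0, 2, 3], d:[1]  free=[FFFF........]
after append(c, 1) → c:[0, 2, 3, 4], d:[1]  free=[FFFFF.......]
after create(b) → b:[5], c:[0, 2, 3, 4], d:[1]  free=[FFFFFF......]
after append(b, 1) → b:[5, 6], c:[0, 2, 3, 4], d:[1]  free=[FFFFFFF.....]
after append(d, 3) → b:[5, 6], c:[0, 2, 3, 4], d:[1, 7, 8, 9]  free=[FFFFFFFFFF..]
after unlink(b) → c:[0, 2, 3, 4], d:[1, 7, 8, 9]  free=[FFFFF..FFF..]
after append(d, 3) → c:[0, 2, 3, 4], d:[1, 7, 8, 9, 5, 6, 10]  free=[FFFFFFFFFFF.]
after truncate(c, 3) → c:[0, 2, 3], d:[1, 7, 8, 9, 5, 6, 10]  free=[FFFF.FFFFFF.]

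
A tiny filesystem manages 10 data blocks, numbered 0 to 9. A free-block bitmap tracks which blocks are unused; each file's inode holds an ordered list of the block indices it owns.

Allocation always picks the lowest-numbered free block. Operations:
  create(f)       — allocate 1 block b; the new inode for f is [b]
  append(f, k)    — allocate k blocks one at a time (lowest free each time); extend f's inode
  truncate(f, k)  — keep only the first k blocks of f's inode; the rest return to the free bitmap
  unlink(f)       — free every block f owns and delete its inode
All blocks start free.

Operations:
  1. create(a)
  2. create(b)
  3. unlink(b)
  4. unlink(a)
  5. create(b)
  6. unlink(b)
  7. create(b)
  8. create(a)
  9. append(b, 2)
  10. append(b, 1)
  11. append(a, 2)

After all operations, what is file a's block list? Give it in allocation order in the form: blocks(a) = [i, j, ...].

blocks(a) = [1, 5, 6]

after create(a) → a:[0]  free=[F.........]
after create(b) → a:[0], b:[1]  free=[FF........]
after unlink(b) → a:[0]  free=[F.........]
after unlink(a) →   free=[..........]
after create(b) → b:[0]  free=[F.........]
after unlink(b) →   free=[..........]
after create(b) → b:[0]  free=[F.........]
after create(a) → a:[1], b:[0]  free=[FF........]
after append(b, 2) → a:[1], b:[0, 2, 3]  free=[FFFF......]
after append(b, 1) → a:[1], b:[0, 2, 3, 4]  free=[FFFFF.....]
after append(a, 2) → a:[1, 5, 6], b:[0, 2, 3, 4]  free=[FFFFFFF...]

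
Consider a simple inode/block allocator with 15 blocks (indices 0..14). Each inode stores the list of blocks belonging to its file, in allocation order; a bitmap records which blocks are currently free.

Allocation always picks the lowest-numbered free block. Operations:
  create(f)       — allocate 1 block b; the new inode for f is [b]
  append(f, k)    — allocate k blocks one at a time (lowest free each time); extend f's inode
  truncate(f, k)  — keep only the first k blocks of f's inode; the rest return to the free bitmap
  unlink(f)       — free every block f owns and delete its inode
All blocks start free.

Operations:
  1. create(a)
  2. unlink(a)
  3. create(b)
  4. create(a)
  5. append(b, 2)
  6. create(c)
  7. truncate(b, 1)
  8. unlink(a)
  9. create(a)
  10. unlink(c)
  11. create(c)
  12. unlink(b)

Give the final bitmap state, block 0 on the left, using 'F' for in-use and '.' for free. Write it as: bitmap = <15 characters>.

bitmap = .FF............

after create(a) → a:[0]  free=[F..............]
after unlink(a) →   free=[...............]
after create(b) → b:[0]  free=[F..............]
after create(a) → a:[1], b:[0]  free=[FF.............]
after append(b, 2) → a:[1], b:[0, 2, 3]  free=[FFFF...........]
after create(c) → a:[1], b:[0, 2, 3], c:[4]  free=[FFFFF..........]
after truncate(b, 1) → a:[1], b:[0], c:[4]  free=[FF..F..........]
after unlink(a) → b:[0], c:[4]  free=[F...F..........]
after create(a) → a:[1], b:[0], c:[4]  free=[FF..F..........]
after unlink(c) → a:[1], b:[0]  free=[FF.............]
after create(c) → a:[1], b:[0], c:[2]  free=[FFF............]
after unlink(b) → a:[1], c:[2]  free=[.FF............]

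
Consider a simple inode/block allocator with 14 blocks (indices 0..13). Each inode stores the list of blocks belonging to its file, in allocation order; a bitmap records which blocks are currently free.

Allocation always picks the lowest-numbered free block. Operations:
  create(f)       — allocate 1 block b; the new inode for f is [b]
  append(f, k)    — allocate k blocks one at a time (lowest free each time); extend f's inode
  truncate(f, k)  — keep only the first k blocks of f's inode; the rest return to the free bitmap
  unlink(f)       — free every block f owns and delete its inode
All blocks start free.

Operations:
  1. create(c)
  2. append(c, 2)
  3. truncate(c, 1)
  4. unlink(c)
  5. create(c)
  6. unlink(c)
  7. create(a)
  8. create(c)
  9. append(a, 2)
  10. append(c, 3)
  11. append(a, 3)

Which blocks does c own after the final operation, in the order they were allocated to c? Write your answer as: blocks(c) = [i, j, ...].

[1] create(c) — c=0 (map F.............)
[2] append(c, 2) — c=0,1,2 (map FFF...........)
[3] truncate(c, 1) — c=0 (map F.............)
[4] unlink(c) —  (map ..............)
[5] create(c) — c=0 (map F.............)
[6] unlink(c) —  (map ..............)
[7] create(a) — a=0 (map F.............)
[8] create(c) — a=0 c=1 (map FF............)
[9] append(a, 2) — a=0,2,3 c=1 (map FFFF..........)
[10] append(c, 3) — a=0,2,3 c=1,4,5,6 (map FFFFFFF.......)
[11] append(a, 3) — a=0,2,3,7,8,9 c=1,4,5,6 (map FFFFFFFFFF....)

blocks(c) = [1, 4, 5, 6]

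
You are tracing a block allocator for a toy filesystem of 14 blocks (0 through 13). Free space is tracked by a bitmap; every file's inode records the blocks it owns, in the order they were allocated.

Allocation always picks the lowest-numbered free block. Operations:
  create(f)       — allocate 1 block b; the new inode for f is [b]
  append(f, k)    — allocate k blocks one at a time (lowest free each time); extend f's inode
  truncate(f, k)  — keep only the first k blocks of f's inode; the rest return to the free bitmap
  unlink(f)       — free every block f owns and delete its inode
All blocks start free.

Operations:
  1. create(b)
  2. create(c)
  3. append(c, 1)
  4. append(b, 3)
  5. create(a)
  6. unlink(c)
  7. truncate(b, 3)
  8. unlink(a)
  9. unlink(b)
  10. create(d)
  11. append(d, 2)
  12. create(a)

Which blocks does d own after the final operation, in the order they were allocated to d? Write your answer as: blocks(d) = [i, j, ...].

create(b): bitmap=F............. | b=[0]
create(c): bitmap=FF............ | b=[0] c=[1]
append(c, 1): bitmap=FFF........... | b=[0] c=[1, 2]
append(b, 3): bitmap=FFFFFF........ | b=[0, 3, 4, 5] c=[1, 2]
create(a): bitmap=FFFFFFF....... | a=[6] b=[0, 3, 4, 5] c=[1, 2]
unlink(c): bitmap=F..FFFF....... | a=[6] b=[0, 3, 4, 5]
truncate(b, 3): bitmap=F..FF.F....... | a=[6] b=[0, 3, 4]
unlink(a): bitmap=F..FF......... | b=[0, 3, 4]
unlink(b): bitmap=.............. | 
create(d): bitmap=F............. | d=[0]
append(d, 2): bitmap=FFF........... | d=[0, 1, 2]
create(a): bitmap=FFFF.......... | a=[3] d=[0, 1, 2]

blocks(d) = [0, 1, 2]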